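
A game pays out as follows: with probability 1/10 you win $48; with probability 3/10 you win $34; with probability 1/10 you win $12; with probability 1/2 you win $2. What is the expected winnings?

17.2

E[payout] = 48·1/10 + 34·3/10 + 12·1/10 + 2·1/2
 = 24/5 + 51/5 + 6/5 + 1
 = 86/5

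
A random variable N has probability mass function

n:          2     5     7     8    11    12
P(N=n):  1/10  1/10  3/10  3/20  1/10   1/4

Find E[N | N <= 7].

P(N <= 7) = 1/10 + 1/10 + 3/10 = 1/2.
E[N | N <= 7] = [2·1/10 + 5·1/10 + 7·3/10] / (1/2)
 = 14/5 / (1/2)
 = 28/5

5.6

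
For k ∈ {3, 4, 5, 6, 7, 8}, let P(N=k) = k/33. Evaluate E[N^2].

E[N^2] = Σ n^2·P(N=n)
 = 9·1/11 + 16·4/33 + 25·5/33 + 36·2/11 + 49·7/33 + 64·8/33
 = 9/11 + 64/33 + 125/33 + 72/11 + 343/33 + 512/33
 = 39

39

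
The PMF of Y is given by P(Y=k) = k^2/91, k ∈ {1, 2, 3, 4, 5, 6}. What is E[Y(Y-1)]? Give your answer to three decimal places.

20.154

E[Y(Y-1)] = Σ y(y-1)·P(Y=y)
 = 0·1/91 + 2·4/91 + 6·9/91 + 12·16/91 + 20·25/91 + 30·36/91
 = 0 + 8/91 + 54/91 + 192/91 + 500/91 + 1080/91
 = 262/13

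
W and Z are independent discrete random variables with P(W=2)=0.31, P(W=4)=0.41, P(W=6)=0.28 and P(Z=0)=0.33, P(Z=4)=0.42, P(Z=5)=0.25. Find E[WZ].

11.5442

E[WZ] = Σ_w Σ_z wz · P(W=w)P(Z=z)
 = 0·0.1023 + 8·0.1302 + 10·0.0775 + 0·0.1353 + 16·0.1722 + 20·0.1025 + 0·0.0924 + 24·0.1176 + 30·0.07
 = 0 + 1.0416 + 0.775 + 0 + 2.7552 + 2.05 + 0 + 2.8224 + 2.1
 = 11.5442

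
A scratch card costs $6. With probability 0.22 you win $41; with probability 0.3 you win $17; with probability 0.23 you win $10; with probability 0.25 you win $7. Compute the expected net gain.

12.17

E[payout] = 41·0.22 + 17·0.3 + 10·0.23 + 7·0.25
 = 9.02 + 5.1 + 2.3 + 1.75
 = 18.17
Net = 18.17 - 6 = 12.17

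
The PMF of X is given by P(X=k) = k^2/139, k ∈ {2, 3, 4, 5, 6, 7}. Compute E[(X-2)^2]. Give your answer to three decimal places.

E[(X-2)^2] = Σ (x-2)^2·P(X=x)
 = 0·4/139 + 1·9/139 + 4·16/139 + 9·25/139 + 16·36/139 + 25·49/139
 = 0 + 9/139 + 64/139 + 225/139 + 576/139 + 1225/139
 = 2099/139

15.101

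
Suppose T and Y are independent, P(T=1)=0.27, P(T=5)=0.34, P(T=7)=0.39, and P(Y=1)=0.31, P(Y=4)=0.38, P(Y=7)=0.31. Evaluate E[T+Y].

E[T+Y] = Σ_t Σ_y (t+y) · P(T=t)P(Y=y)
 = 2·0.0837 + 5·0.1026 + 8·0.0837 + 6·0.1054 + 9·0.1292 + 12·0.1054 + 8·0.1209 + 11·0.1482 + 14·0.1209
 = 0.1674 + 0.513 + 0.6696 + 0.6324 + 1.1628 + 1.2648 + 0.9672 + 1.6302 + 1.6926
 = 8.7

8.7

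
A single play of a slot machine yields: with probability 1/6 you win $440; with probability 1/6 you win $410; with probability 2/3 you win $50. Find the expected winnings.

E[payout] = 440·1/6 + 410·1/6 + 50·2/3
 = 220/3 + 205/3 + 100/3
 = 175

175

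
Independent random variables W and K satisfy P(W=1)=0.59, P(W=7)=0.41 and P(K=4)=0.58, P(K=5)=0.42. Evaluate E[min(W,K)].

E[min(W,K)] = Σ_w Σ_k min(w,k) · P(W=w)P(K=k)
 = 1·0.3422 + 1·0.2478 + 4·0.2378 + 5·0.1722
 = 0.3422 + 0.2478 + 0.9512 + 0.861
 = 2.4022

2.4022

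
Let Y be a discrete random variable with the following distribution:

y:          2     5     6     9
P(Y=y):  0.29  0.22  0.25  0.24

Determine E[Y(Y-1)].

E[Y(Y-1)] = Σ y(y-1)·P(Y=y)
 = 2·0.29 + 20·0.22 + 30·0.25 + 72·0.24
 = 0.58 + 4.4 + 7.5 + 17.28
 = 29.76

29.76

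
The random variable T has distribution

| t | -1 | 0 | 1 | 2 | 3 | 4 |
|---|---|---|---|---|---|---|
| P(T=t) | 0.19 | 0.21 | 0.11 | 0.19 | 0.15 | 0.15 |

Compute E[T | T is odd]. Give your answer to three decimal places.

0.822

P(T is odd) = 0.19 + 0.11 + 0.15 = 0.45.
E[T | T is odd] = [(-1)·0.19 + 1·0.11 + 3·0.15] / 0.45
 = 0.37 / 0.45
 = 37/45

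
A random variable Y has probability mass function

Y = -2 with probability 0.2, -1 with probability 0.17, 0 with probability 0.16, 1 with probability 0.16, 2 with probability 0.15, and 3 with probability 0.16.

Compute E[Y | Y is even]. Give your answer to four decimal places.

P(Y is even) = 0.2 + 0.16 + 0.15 = 0.51.
E[Y | Y is even] = [(-2)·0.2 + 0·0.16 + 2·0.15] / 0.51
 = -0.1 / 0.51
 = -10/51

-0.1961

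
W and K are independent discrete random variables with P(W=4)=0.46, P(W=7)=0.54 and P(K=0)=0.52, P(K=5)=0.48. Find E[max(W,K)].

5.8408

E[max(W,K)] = Σ_w Σ_k max(w,k) · P(W=w)P(K=k)
 = 4·0.2392 + 5·0.2208 + 7·0.2808 + 7·0.2592
 = 0.9568 + 1.104 + 1.9656 + 1.8144
 = 5.8408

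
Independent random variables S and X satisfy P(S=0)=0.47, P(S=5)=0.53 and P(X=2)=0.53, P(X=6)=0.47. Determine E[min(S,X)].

1.8073

E[min(S,X)] = Σ_s Σ_x min(s,x) · P(S=s)P(X=x)
 = 0·0.2491 + 0·0.2209 + 2·0.2809 + 5·0.2491
 = 0 + 0 + 0.5618 + 1.2455
 = 1.8073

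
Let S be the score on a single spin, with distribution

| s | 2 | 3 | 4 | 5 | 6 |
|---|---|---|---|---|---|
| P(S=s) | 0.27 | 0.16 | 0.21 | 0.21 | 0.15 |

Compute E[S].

3.81

E[S] = Σ s·P(S=s)
 = 2·0.27 + 3·0.16 + 4·0.21 + 5·0.21 + 6·0.15
 = 0.54 + 0.48 + 0.84 + 1.05 + 0.9
 = 3.81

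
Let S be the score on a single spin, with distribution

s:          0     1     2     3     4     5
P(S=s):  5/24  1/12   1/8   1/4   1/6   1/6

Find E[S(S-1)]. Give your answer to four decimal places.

7.0833

E[S(S-1)] = Σ s(s-1)·P(S=s)
 = 0·5/24 + 0·1/12 + 2·1/8 + 6·1/4 + 12·1/6 + 20·1/6
 = 0 + 0 + 1/4 + 3/2 + 2 + 10/3
 = 85/12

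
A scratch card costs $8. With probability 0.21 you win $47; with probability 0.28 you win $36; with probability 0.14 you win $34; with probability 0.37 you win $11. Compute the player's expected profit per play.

E[payout] = 47·0.21 + 36·0.28 + 34·0.14 + 11·0.37
 = 9.87 + 10.08 + 4.76 + 4.07
 = 28.78
Net = 28.78 - 8 = 20.78

20.78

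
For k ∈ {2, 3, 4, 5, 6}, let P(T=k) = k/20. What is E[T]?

E[T] = Σ t·P(T=t)
 = 2·1/10 + 3·3/20 + 4·1/5 + 5·1/4 + 6·3/10
 = 1/5 + 9/20 + 4/5 + 5/4 + 9/5
 = 9/2

4.5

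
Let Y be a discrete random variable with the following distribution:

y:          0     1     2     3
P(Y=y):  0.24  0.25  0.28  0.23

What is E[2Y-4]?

-1

E[2Y-4] = Σ (2y-4)·P(Y=y)
 = (-4)·0.24 + (-2)·0.25 + 0·0.28 + 2·0.23
 = (-0.96) + (-0.5) + 0 + 0.46
 = -1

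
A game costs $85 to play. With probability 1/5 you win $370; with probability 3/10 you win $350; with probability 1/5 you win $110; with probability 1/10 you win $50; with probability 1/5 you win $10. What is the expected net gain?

E[payout] = 370·1/5 + 350·3/10 + 110·1/5 + 50·1/10 + 10·1/5
 = 74 + 105 + 22 + 5 + 2
 = 208
Net = 208 - 85 = 123

123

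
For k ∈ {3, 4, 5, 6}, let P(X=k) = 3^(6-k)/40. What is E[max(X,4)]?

4.125

E[max(X,4)] = Σ max(x,4)·P(X=x)
 = 4·27/40 + 4·9/40 + 5·3/40 + 6·1/40
 = 27/10 + 9/10 + 3/8 + 3/20
 = 33/8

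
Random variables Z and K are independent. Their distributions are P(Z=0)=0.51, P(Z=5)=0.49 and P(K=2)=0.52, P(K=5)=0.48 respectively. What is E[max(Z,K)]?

4.2044

E[max(Z,K)] = Σ_z Σ_k max(z,k) · P(Z=z)P(K=k)
 = 2·0.2652 + 5·0.2448 + 5·0.2548 + 5·0.2352
 = 0.5304 + 1.224 + 1.274 + 1.176
 = 4.2044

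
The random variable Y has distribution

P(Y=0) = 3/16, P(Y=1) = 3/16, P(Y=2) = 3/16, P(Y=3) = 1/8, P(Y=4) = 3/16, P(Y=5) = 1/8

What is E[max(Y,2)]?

2.875

E[max(Y,2)] = Σ max(y,2)·P(Y=y)
 = 2·3/16 + 2·3/16 + 2·3/16 + 3·1/8 + 4·3/16 + 5·1/8
 = 3/8 + 3/8 + 3/8 + 3/8 + 3/4 + 5/8
 = 23/8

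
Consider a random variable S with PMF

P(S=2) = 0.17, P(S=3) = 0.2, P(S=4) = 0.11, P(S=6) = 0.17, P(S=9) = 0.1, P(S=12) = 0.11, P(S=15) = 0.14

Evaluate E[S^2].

E[S^2] = Σ s^2·P(S=s)
 = 4·0.17 + 9·0.2 + 16·0.11 + 36·0.17 + 81·0.1 + 144·0.11 + 225·0.14
 = 0.68 + 1.8 + 1.76 + 6.12 + 8.1 + 15.84 + 31.5
 = 65.8

65.8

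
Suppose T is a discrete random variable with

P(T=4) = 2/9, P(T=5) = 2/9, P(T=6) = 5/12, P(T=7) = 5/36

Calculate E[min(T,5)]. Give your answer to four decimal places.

E[min(T,5)] = Σ min(t,5)·P(T=t)
 = 4·2/9 + 5·2/9 + 5·5/12 + 5·5/36
 = 8/9 + 10/9 + 25/12 + 25/36
 = 43/9

4.7778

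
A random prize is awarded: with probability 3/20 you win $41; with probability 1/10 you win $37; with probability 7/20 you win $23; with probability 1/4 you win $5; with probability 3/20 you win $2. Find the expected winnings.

19.45

E[payout] = 41·3/20 + 37·1/10 + 23·7/20 + 5·1/4 + 2·3/20
 = 123/20 + 37/10 + 161/20 + 5/4 + 3/10
 = 389/20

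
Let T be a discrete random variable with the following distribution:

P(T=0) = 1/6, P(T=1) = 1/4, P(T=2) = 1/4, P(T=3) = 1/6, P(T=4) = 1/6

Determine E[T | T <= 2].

1.125

P(T <= 2) = 1/6 + 1/4 + 1/4 = 2/3.
E[T | T <= 2] = [0·1/6 + 1·1/4 + 2·1/4] / (2/3)
 = 3/4 / (2/3)
 = 9/8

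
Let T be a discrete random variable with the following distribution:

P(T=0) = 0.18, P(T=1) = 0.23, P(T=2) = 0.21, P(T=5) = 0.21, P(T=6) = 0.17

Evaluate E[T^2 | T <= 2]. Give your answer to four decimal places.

1.7258

P(T <= 2) = 0.18 + 0.23 + 0.21 = 0.62.
E[T^2 | T <= 2] = [0·0.18 + 1·0.23 + 4·0.21] / 0.62
 = 1.07 / 0.62
 = 107/62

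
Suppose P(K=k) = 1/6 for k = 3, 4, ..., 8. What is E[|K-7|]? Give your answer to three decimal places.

E[|K-7|] = Σ |k-7|·P(K=k)
 = 4·1/6 + 3·1/6 + 2·1/6 + 1·1/6 + 0·1/6 + 1·1/6
 = 2/3 + 1/2 + 1/3 + 1/6 + 0 + 1/6
 = 11/6

1.833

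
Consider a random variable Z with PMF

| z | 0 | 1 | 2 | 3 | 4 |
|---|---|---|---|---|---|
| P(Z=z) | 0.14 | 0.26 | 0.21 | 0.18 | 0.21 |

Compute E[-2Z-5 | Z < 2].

P(Z < 2) = 0.14 + 0.26 = 0.4.
E[-2Z-5 | Z < 2] = [(-5)·0.14 + (-7)·0.26] / 0.4
 = -2.52 / 0.4
 = -63/10

-6.3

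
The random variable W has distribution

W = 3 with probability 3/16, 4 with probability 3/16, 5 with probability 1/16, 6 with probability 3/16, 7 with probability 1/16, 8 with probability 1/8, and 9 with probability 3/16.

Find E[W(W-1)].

33.375

E[W(W-1)] = Σ w(w-1)·P(W=w)
 = 6·3/16 + 12·3/16 + 20·1/16 + 30·3/16 + 42·1/16 + 56·1/8 + 72·3/16
 = 9/8 + 9/4 + 5/4 + 45/8 + 21/8 + 7 + 27/2
 = 267/8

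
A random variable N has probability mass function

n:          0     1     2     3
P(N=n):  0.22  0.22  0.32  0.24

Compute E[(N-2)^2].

1.34

E[(N-2)^2] = Σ (n-2)^2·P(N=n)
 = 4·0.22 + 1·0.22 + 0·0.32 + 1·0.24
 = 0.88 + 0.22 + 0 + 0.24
 = 1.34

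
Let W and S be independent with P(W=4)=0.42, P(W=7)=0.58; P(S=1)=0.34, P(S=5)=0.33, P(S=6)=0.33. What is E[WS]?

E[WS] = Σ_w Σ_s ws · P(W=w)P(S=s)
 = 4·0.1428 + 20·0.1386 + 24·0.1386 + 7·0.1972 + 35·0.1914 + 42·0.1914
 = 0.5712 + 2.772 + 3.3264 + 1.3804 + 6.699 + 8.0388
 = 22.7878

22.7878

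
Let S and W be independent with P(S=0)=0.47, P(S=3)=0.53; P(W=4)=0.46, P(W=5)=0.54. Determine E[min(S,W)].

E[min(S,W)] = Σ_s Σ_w min(s,w) · P(S=s)P(W=w)
 = 0·0.2162 + 0·0.2538 + 3·0.2438 + 3·0.2862
 = 0 + 0 + 0.7314 + 0.8586
 = 1.59

1.59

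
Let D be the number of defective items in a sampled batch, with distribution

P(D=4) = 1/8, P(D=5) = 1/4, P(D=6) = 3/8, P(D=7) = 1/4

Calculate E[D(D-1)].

28.25

E[D(D-1)] = Σ d(d-1)·P(D=d)
 = 12·1/8 + 20·1/4 + 30·3/8 + 42·1/4
 = 3/2 + 5 + 45/4 + 21/2
 = 113/4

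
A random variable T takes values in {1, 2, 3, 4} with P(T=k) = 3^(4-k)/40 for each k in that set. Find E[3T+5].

E[3T+5] = Σ (3t+5)·P(T=t)
 = 8·27/40 + 11·9/40 + 14·3/40 + 17·1/40
 = 27/5 + 99/40 + 21/20 + 17/40
 = 187/20

9.35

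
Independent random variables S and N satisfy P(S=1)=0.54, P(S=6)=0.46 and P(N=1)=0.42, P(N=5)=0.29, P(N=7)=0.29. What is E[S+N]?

7.2

E[S+N] = Σ_s Σ_n (s+n) · P(S=s)P(N=n)
 = 2·0.2268 + 6·0.1566 + 8·0.1566 + 7·0.1932 + 11·0.1334 + 13·0.1334
 = 0.4536 + 0.9396 + 1.2528 + 1.3524 + 1.4674 + 1.7342
 = 7.2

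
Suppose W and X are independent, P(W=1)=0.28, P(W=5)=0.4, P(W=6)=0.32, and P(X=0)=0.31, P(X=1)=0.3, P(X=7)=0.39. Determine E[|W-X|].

E[|W-X|] = Σ_w Σ_x |w-x| · P(W=w)P(X=x)
 = 1·0.0868 + 0·0.084 + 6·0.1092 + 5·0.124 + 4·0.12 + 2·0.156 + 6·0.0992 + 5·0.096 + 1·0.1248
 = 0.0868 + 0 + 0.6552 + 0.62 + 0.48 + 0.312 + 0.5952 + 0.48 + 0.1248
 = 3.354

3.354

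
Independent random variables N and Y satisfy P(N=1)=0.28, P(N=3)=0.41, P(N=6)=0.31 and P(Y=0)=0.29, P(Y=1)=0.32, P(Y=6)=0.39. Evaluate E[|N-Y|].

E[|N-Y|] = Σ_n Σ_y |n-y| · P(N=n)P(Y=y)
 = 1·0.0812 + 0·0.0896 + 5·0.1092 + 3·0.1189 + 2·0.1312 + 3·0.1599 + 6·0.0899 + 5·0.0992 + 0·0.1209
 = 0.0812 + 0 + 0.546 + 0.3567 + 0.2624 + 0.4797 + 0.5394 + 0.496 + 0
 = 2.7614

2.7614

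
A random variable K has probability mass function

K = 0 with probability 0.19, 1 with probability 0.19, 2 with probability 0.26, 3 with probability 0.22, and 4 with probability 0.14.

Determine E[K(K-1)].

E[K(K-1)] = Σ k(k-1)·P(K=k)
 = 0·0.19 + 0·0.19 + 2·0.26 + 6·0.22 + 12·0.14
 = 0 + 0 + 0.52 + 1.32 + 1.68
 = 3.52

3.52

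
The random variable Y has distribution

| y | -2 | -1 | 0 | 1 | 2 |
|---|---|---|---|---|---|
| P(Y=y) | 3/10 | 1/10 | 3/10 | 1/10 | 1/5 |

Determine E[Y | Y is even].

-0.25

P(Y is even) = 3/10 + 3/10 + 1/5 = 4/5.
E[Y | Y is even] = [(-2)·3/10 + 0·3/10 + 2·1/5] / (4/5)
 = -1/5 / (4/5)
 = -1/4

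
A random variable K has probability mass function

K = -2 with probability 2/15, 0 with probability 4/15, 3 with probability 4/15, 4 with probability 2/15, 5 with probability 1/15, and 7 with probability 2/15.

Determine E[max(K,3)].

3.8

E[max(K,3)] = Σ max(k,3)·P(K=k)
 = 3·2/15 + 3·4/15 + 3·4/15 + 4·2/15 + 5·1/15 + 7·2/15
 = 2/5 + 4/5 + 4/5 + 8/15 + 1/3 + 14/15
 = 19/5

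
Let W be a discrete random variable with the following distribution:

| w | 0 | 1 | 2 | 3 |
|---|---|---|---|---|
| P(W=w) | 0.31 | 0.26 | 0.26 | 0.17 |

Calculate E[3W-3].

0.87

E[3W-3] = Σ (3w-3)·P(W=w)
 = (-3)·0.31 + 0·0.26 + 3·0.26 + 6·0.17
 = (-0.93) + 0 + 0.78 + 1.02
 = 0.87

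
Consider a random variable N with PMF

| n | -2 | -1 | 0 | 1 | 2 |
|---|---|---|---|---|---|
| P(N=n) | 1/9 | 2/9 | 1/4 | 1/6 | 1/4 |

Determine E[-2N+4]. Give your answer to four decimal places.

E[-2N+4] = Σ (-2n+4)·P(N=n)
 = 8·1/9 + 6·2/9 + 4·1/4 + 2·1/6 + 0·1/4
 = 8/9 + 4/3 + 1 + 1/3 + 0
 = 32/9

3.5556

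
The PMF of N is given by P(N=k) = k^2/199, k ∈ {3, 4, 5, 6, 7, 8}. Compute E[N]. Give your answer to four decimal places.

E[N] = Σ n·P(N=n)
 = 3·9/199 + 4·16/199 + 5·25/199 + 6·36/199 + 7·49/199 + 8·64/199
 = 27/199 + 64/199 + 125/199 + 216/199 + 343/199 + 512/199
 = 1287/199

6.4673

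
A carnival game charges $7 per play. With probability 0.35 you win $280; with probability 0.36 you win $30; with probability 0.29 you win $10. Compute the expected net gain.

104.7

E[payout] = 280·0.35 + 30·0.36 + 10·0.29
 = 98 + 10.8 + 2.9
 = 111.7
Net = 111.7 - 7 = 104.7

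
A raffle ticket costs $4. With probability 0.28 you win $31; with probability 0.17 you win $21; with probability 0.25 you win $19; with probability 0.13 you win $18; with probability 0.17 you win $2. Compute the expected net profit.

E[payout] = 31·0.28 + 21·0.17 + 19·0.25 + 18·0.13 + 2·0.17
 = 8.68 + 3.57 + 4.75 + 2.34 + 0.34
 = 19.68
Net = 19.68 - 4 = 15.68

15.68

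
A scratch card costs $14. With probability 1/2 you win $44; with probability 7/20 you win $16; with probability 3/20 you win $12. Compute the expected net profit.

15.4

E[payout] = 44·1/2 + 16·7/20 + 12·3/20
 = 22 + 28/5 + 9/5
 = 147/5
Net = 147/5 - 14 = 77/5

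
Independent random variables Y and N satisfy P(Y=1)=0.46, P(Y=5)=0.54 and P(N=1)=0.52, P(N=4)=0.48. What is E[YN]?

7.7104

E[YN] = Σ_y Σ_n yn · P(Y=y)P(N=n)
 = 1·0.2392 + 4·0.2208 + 5·0.2808 + 20·0.2592
 = 0.2392 + 0.8832 + 1.404 + 5.184
 = 7.7104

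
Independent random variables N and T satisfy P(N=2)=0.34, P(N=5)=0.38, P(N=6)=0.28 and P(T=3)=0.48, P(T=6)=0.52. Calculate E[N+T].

E[N+T] = Σ_n Σ_t (n+t) · P(N=n)P(T=t)
 = 5·0.1632 + 8·0.1768 + 8·0.1824 + 11·0.1976 + 9·0.1344 + 12·0.1456
 = 0.816 + 1.4144 + 1.4592 + 2.1736 + 1.2096 + 1.7472
 = 8.82

8.82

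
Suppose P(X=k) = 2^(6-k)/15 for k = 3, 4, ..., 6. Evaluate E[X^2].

E[X^2] = Σ x^2·P(X=x)
 = 9·8/15 + 16·4/15 + 25·2/15 + 36·1/15
 = 24/5 + 64/15 + 10/3 + 12/5
 = 74/5

14.8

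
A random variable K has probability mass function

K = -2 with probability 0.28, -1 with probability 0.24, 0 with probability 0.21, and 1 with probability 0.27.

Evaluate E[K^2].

1.63

E[K^2] = Σ k^2·P(K=k)
 = 4·0.28 + 1·0.24 + 0·0.21 + 1·0.27
 = 1.12 + 0.24 + 0 + 0.27
 = 1.63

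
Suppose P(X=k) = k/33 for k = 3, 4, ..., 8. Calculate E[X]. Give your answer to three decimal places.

6.030

E[X] = Σ x·P(X=x)
 = 3·1/11 + 4·4/33 + 5·5/33 + 6·2/11 + 7·7/33 + 8·8/33
 = 3/11 + 16/33 + 25/33 + 12/11 + 49/33 + 64/33
 = 199/33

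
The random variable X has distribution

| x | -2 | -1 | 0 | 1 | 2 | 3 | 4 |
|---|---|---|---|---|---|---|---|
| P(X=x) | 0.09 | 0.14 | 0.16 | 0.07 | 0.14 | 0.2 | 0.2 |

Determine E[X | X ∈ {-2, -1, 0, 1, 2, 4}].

P(X ∈ {-2, -1, 0, 1, 2, 4}) = 0.09 + 0.14 + 0.16 + 0.07 + 0.14 + 0.2 = 0.8.
E[X | X ∈ {-2, -1, 0, 1, 2, 4}] = [(-2)·0.09 + (-1)·0.14 + 0·0.16 + 1·0.07 + 2·0.14 + 4·0.2] / 0.8
 = 0.83 / 0.8
 = 83/80

1.0375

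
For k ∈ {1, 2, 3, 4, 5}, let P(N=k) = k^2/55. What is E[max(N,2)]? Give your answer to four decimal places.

4.1091

E[max(N,2)] = Σ max(n,2)·P(N=n)
 = 2·1/55 + 2·4/55 + 3·9/55 + 4·16/55 + 5·5/11
 = 2/55 + 8/55 + 27/55 + 64/55 + 25/11
 = 226/55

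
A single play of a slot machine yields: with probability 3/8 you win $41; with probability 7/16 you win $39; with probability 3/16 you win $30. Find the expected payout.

E[payout] = 41·3/8 + 39·7/16 + 30·3/16
 = 123/8 + 273/16 + 45/8
 = 609/16

38.0625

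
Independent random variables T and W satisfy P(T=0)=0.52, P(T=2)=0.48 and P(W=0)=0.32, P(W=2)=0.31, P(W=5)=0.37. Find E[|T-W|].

2.1244

E[|T-W|] = Σ_t Σ_w |t-w| · P(T=t)P(W=w)
 = 0·0.1664 + 2·0.1612 + 5·0.1924 + 2·0.1536 + 0·0.1488 + 3·0.1776
 = 0 + 0.3224 + 0.962 + 0.3072 + 0 + 0.5328
 = 2.1244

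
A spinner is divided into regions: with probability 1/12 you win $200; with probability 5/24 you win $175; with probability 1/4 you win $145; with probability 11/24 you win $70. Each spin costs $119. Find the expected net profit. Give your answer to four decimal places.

E[payout] = 200·1/12 + 175·5/24 + 145·1/4 + 70·11/24
 = 50/3 + 875/24 + 145/4 + 385/12
 = 2915/24
Net = 2915/24 - 119 = 59/24

2.4583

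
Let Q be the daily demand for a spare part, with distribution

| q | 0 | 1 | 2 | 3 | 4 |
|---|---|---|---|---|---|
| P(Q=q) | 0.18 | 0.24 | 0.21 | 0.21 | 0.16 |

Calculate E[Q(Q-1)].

3.6

E[Q(Q-1)] = Σ q(q-1)·P(Q=q)
 = 0·0.18 + 0·0.24 + 2·0.21 + 6·0.21 + 12·0.16
 = 0 + 0 + 0.42 + 1.26 + 1.92
 = 3.6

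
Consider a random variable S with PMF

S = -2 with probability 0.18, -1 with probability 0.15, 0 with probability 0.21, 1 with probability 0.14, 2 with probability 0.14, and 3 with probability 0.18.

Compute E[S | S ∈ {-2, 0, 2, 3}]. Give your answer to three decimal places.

P(S ∈ {-2, 0, 2, 3}) = 0.18 + 0.21 + 0.14 + 0.18 = 0.71.
E[S | S ∈ {-2, 0, 2, 3}] = [(-2)·0.18 + 0·0.21 + 2·0.14 + 3·0.18] / 0.71
 = 0.46 / 0.71
 = 46/71

0.648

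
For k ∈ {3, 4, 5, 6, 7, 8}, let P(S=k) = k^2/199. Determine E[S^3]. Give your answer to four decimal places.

310.2663

E[S^3] = Σ s^3·P(S=s)
 = 27·9/199 + 64·16/199 + 125·25/199 + 216·36/199 + 343·49/199 + 512·64/199
 = 243/199 + 1024/199 + 3125/199 + 7776/199 + 16807/199 + 32768/199
 = 61743/199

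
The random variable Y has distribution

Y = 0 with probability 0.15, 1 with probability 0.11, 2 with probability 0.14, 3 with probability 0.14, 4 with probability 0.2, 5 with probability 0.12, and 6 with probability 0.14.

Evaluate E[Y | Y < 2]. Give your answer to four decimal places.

P(Y < 2) = 0.15 + 0.11 = 0.26.
E[Y | Y < 2] = [0·0.15 + 1·0.11] / 0.26
 = 0.11 / 0.26
 = 11/26

0.4231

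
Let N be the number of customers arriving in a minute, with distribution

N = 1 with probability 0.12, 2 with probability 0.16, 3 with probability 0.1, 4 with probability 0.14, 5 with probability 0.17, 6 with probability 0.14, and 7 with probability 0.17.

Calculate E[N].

4.18

E[N] = Σ n·P(N=n)
 = 1·0.12 + 2·0.16 + 3·0.1 + 4·0.14 + 5·0.17 + 6·0.14 + 7·0.17
 = 0.12 + 0.32 + 0.3 + 0.56 + 0.85 + 0.84 + 1.19
 = 4.18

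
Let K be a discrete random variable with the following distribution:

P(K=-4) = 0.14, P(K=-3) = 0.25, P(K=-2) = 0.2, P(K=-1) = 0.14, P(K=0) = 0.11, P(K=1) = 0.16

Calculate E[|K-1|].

2.69

E[|K-1|] = Σ |k-1|·P(K=k)
 = 5·0.14 + 4·0.25 + 3·0.2 + 2·0.14 + 1·0.11 + 0·0.16
 = 0.7 + 1 + 0.6 + 0.28 + 0.11 + 0
 = 2.69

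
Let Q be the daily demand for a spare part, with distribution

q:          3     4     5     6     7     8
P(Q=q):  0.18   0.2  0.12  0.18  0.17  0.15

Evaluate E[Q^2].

32.23

E[Q^2] = Σ q^2·P(Q=q)
 = 9·0.18 + 16·0.2 + 25·0.12 + 36·0.18 + 49·0.17 + 64·0.15
 = 1.62 + 3.2 + 3 + 6.48 + 8.33 + 9.6
 = 32.23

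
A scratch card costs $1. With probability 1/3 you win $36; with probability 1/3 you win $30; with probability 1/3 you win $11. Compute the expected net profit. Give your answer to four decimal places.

E[payout] = 36·1/3 + 30·1/3 + 11·1/3
 = 12 + 10 + 11/3
 = 77/3
Net = 77/3 - 1 = 74/3

24.6667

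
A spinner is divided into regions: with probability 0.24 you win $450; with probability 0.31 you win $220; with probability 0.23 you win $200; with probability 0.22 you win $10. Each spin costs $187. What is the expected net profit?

E[payout] = 450·0.24 + 220·0.31 + 200·0.23 + 10·0.22
 = 108 + 68.2 + 46 + 2.2
 = 224.4
Net = 224.4 - 187 = 37.4

37.4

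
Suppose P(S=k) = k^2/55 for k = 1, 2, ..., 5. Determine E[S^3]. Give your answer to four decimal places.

80.4545

E[S^3] = Σ s^3·P(S=s)
 = 1·1/55 + 8·4/55 + 27·9/55 + 64·16/55 + 125·5/11
 = 1/55 + 32/55 + 243/55 + 1024/55 + 625/11
 = 885/11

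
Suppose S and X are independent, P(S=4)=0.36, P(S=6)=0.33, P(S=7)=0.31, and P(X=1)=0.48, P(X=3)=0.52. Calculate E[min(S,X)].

2.04

E[min(S,X)] = Σ_s Σ_x min(s,x) · P(S=s)P(X=x)
 = 1·0.1728 + 3·0.1872 + 1·0.1584 + 3·0.1716 + 1·0.1488 + 3·0.1612
 = 0.1728 + 0.5616 + 0.1584 + 0.5148 + 0.1488 + 0.4836
 = 2.04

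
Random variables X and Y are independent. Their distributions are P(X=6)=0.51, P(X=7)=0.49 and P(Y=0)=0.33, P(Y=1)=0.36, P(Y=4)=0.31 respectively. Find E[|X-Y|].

4.89

E[|X-Y|] = Σ_x Σ_y |x-y| · P(X=x)P(Y=y)
 = 6·0.1683 + 5·0.1836 + 2·0.1581 + 7·0.1617 + 6·0.1764 + 3·0.1519
 = 1.0098 + 0.918 + 0.3162 + 1.1319 + 1.0584 + 0.4557
 = 4.89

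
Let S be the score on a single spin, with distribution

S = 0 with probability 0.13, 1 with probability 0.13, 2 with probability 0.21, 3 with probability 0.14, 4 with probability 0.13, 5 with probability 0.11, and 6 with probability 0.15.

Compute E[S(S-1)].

E[S(S-1)] = Σ s(s-1)·P(S=s)
 = 0·0.13 + 0·0.13 + 2·0.21 + 6·0.14 + 12·0.13 + 20·0.11 + 30·0.15
 = 0 + 0 + 0.42 + 0.84 + 1.56 + 2.2 + 4.5
 = 9.52

9.52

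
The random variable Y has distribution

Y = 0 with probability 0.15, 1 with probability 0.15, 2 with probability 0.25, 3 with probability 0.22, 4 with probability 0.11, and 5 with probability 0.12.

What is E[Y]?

E[Y] = Σ y·P(Y=y)
 = 0·0.15 + 1·0.15 + 2·0.25 + 3·0.22 + 4·0.11 + 5·0.12
 = 0 + 0.15 + 0.5 + 0.66 + 0.44 + 0.6
 = 2.35

2.35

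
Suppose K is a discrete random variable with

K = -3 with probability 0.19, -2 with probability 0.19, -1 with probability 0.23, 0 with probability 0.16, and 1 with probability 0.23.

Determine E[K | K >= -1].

0

P(K >= -1) = 0.23 + 0.16 + 0.23 = 0.62.
E[K | K >= -1] = [(-1)·0.23 + 0·0.16 + 1·0.23] / 0.62
 = 0 / 0.62
 = 0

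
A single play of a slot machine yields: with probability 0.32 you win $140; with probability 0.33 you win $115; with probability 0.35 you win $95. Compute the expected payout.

116

E[payout] = 140·0.32 + 115·0.33 + 95·0.35
 = 44.8 + 37.95 + 33.25
 = 116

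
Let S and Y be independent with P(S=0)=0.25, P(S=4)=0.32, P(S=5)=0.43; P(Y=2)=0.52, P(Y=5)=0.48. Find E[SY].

11.7992

E[SY] = Σ_s Σ_y sy · P(S=s)P(Y=y)
 = 0·0.13 + 0·0.12 + 8·0.1664 + 20·0.1536 + 10·0.2236 + 25·0.2064
 = 0 + 0 + 1.3312 + 3.072 + 2.236 + 5.16
 = 11.7992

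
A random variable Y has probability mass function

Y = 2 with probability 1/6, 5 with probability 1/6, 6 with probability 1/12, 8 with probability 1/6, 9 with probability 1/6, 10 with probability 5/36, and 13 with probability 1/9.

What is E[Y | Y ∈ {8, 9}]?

8.5

P(Y ∈ {8, 9}) = 1/6 + 1/6 = 1/3.
E[Y | Y ∈ {8, 9}] = [8·1/6 + 9·1/6] / (1/3)
 = 17/6 / (1/3)
 = 17/2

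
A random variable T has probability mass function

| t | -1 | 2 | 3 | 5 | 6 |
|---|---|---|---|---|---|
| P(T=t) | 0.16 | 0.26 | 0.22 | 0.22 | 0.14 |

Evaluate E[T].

E[T] = Σ t·P(T=t)
 = (-1)·0.16 + 2·0.26 + 3·0.22 + 5·0.22 + 6·0.14
 = (-0.16) + 0.52 + 0.66 + 1.1 + 0.84
 = 2.96

2.96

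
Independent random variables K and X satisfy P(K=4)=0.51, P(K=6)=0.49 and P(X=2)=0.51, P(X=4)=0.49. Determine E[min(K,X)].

2.98

E[min(K,X)] = Σ_k Σ_x min(k,x) · P(K=k)P(X=x)
 = 2·0.2601 + 4·0.2499 + 2·0.2499 + 4·0.2401
 = 0.5202 + 0.9996 + 0.4998 + 0.9604
 = 2.98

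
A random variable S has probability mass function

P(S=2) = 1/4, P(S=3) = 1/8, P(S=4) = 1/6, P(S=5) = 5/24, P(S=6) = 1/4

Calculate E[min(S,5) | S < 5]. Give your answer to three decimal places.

P(S < 5) = 1/4 + 1/8 + 1/6 = 13/24.
E[min(S,5) | S < 5] = [2·1/4 + 3·1/8 + 4·1/6] / (13/24)
 = 37/24 / (13/24)
 = 37/13

2.846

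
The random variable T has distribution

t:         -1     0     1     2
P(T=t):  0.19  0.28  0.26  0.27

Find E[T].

0.61

E[T] = Σ t·P(T=t)
 = (-1)·0.19 + 0·0.28 + 1·0.26 + 2·0.27
 = (-0.19) + 0 + 0.26 + 0.54
 = 0.61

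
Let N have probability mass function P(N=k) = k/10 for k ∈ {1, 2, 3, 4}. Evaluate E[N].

3

E[N] = Σ n·P(N=n)
 = 1·1/10 + 2·1/5 + 3·3/10 + 4·2/5
 = 1/10 + 2/5 + 9/10 + 8/5
 = 3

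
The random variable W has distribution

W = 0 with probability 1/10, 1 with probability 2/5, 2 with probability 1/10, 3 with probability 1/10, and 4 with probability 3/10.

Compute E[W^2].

6.5

E[W^2] = Σ w^2·P(W=w)
 = 0·1/10 + 1·2/5 + 4·1/10 + 9·1/10 + 16·3/10
 = 0 + 2/5 + 2/5 + 9/10 + 24/5
 = 13/2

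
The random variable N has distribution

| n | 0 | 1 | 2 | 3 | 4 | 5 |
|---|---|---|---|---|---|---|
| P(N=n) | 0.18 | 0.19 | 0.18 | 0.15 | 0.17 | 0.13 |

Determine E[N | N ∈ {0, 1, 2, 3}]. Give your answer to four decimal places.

P(N ∈ {0, 1, 2, 3}) = 0.18 + 0.19 + 0.18 + 0.15 = 0.7.
E[N | N ∈ {0, 1, 2, 3}] = [0·0.18 + 1·0.19 + 2·0.18 + 3·0.15] / 0.7
 = 1 / 0.7
 = 10/7

1.4286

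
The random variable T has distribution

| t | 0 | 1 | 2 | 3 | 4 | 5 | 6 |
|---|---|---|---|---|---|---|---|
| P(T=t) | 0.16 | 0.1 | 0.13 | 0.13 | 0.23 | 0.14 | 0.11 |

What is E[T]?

3.03

E[T] = Σ t·P(T=t)
 = 0·0.16 + 1·0.1 + 2·0.13 + 3·0.13 + 4·0.23 + 5·0.14 + 6·0.11
 = 0 + 0.1 + 0.26 + 0.39 + 0.92 + 0.7 + 0.66
 = 3.03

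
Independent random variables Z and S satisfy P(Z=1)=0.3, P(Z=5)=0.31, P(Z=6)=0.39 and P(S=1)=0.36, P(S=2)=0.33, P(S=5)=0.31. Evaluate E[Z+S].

6.76

E[Z+S] = Σ_z Σ_s (z+s) · P(Z=z)P(S=s)
 = 2·0.108 + 3·0.099 + 6·0.093 + 6·0.1116 + 7·0.1023 + 10·0.0961 + 7·0.1404 + 8·0.1287 + 11·0.1209
 = 0.216 + 0.297 + 0.558 + 0.6696 + 0.7161 + 0.961 + 0.9828 + 1.0296 + 1.3299
 = 6.76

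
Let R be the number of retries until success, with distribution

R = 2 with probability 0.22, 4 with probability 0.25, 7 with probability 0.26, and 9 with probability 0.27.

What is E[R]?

E[R] = Σ r·P(R=r)
 = 2·0.22 + 4·0.25 + 7·0.26 + 9·0.27
 = 0.44 + 1 + 1.82 + 2.43
 = 5.69

5.69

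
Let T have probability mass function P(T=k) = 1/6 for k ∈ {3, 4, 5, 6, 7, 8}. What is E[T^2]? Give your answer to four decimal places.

33.1667

E[T^2] = Σ t^2·P(T=t)
 = 9·1/6 + 16·1/6 + 25·1/6 + 36·1/6 + 49·1/6 + 64·1/6
 = 3/2 + 8/3 + 25/6 + 6 + 49/6 + 32/3
 = 199/6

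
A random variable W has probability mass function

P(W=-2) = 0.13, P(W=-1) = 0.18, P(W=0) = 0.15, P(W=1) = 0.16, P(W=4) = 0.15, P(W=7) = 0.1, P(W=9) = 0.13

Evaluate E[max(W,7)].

7.26

E[max(W,7)] = Σ max(w,7)·P(W=w)
 = 7·0.13 + 7·0.18 + 7·0.15 + 7·0.16 + 7·0.15 + 7·0.1 + 9·0.13
 = 0.91 + 1.26 + 1.05 + 1.12 + 1.05 + 0.7 + 1.17
 = 7.26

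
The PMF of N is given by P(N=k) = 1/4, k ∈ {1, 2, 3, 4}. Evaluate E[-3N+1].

E[-3N+1] = Σ (-3n+1)·P(N=n)
 = (-2)·1/4 + (-5)·1/4 + (-8)·1/4 + (-11)·1/4
 = (-1/2) + (-5/4) + (-2) + (-11/4)
 = -13/2

-6.5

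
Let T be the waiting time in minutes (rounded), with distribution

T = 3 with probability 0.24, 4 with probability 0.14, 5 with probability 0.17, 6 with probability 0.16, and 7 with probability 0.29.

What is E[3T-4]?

E[3T-4] = Σ (3t-4)·P(T=t)
 = 5·0.24 + 8·0.14 + 11·0.17 + 14·0.16 + 17·0.29
 = 1.2 + 1.12 + 1.87 + 2.24 + 4.93
 = 11.36

11.36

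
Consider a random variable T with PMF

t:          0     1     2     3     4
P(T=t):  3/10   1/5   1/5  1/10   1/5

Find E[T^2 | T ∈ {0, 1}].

P(T ∈ {0, 1}) = 3/10 + 1/5 = 1/2.
E[T^2 | T ∈ {0, 1}] = [0·3/10 + 1·1/5] / (1/2)
 = 1/5 / (1/2)
 = 2/5

0.4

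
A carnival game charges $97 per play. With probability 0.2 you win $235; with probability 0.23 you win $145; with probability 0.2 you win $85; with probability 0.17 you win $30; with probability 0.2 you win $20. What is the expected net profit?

9.45

E[payout] = 235·0.2 + 145·0.23 + 85·0.2 + 30·0.17 + 20·0.2
 = 47 + 33.35 + 17 + 5.1 + 4
 = 106.45
Net = 106.45 - 97 = 9.45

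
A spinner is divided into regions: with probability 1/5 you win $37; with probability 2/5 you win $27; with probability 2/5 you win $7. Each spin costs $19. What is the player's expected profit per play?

2

E[payout] = 37·1/5 + 27·2/5 + 7·2/5
 = 37/5 + 54/5 + 14/5
 = 21
Net = 21 - 19 = 2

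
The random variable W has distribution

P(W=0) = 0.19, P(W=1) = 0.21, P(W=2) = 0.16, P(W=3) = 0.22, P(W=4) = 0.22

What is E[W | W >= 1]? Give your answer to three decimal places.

2.556

P(W >= 1) = 0.21 + 0.16 + 0.22 + 0.22 = 0.81.
E[W | W >= 1] = [1·0.21 + 2·0.16 + 3·0.22 + 4·0.22] / 0.81
 = 2.07 / 0.81
 = 23/9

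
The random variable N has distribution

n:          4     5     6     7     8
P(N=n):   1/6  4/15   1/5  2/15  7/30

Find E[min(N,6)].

5.4

E[min(N,6)] = Σ min(n,6)·P(N=n)
 = 4·1/6 + 5·4/15 + 6·1/5 + 6·2/15 + 6·7/30
 = 2/3 + 4/3 + 6/5 + 4/5 + 7/5
 = 27/5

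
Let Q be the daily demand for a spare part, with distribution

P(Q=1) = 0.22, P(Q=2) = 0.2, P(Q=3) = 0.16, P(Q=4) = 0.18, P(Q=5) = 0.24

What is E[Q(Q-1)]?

E[Q(Q-1)] = Σ q(q-1)·P(Q=q)
 = 0·0.22 + 2·0.2 + 6·0.16 + 12·0.18 + 20·0.24
 = 0 + 0.4 + 0.96 + 2.16 + 4.8
 = 8.32

8.32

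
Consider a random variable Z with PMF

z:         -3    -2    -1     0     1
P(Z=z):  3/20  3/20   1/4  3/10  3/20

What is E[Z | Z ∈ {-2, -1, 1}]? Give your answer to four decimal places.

-0.7273

P(Z ∈ {-2, -1, 1}) = 3/20 + 1/4 + 3/20 = 11/20.
E[Z | Z ∈ {-2, -1, 1}] = [(-2)·3/20 + (-1)·1/4 + 1·3/20] / (11/20)
 = -2/5 / (11/20)
 = -8/11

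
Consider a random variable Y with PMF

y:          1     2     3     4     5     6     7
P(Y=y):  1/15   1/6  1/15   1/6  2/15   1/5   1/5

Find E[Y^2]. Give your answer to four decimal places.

E[Y^2] = Σ y^2·P(Y=y)
 = 1·1/15 + 4·1/6 + 9·1/15 + 16·1/6 + 25·2/15 + 36·1/5 + 49·1/5
 = 1/15 + 2/3 + 3/5 + 8/3 + 10/3 + 36/5 + 49/5
 = 73/3

24.3333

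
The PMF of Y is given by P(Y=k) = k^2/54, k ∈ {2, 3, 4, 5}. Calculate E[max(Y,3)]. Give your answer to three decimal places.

E[max(Y,3)] = Σ max(y,3)·P(Y=y)
 = 3·2/27 + 3·1/6 + 4·8/27 + 5·25/54
 = 2/9 + 1/2 + 32/27 + 125/54
 = 38/9

4.222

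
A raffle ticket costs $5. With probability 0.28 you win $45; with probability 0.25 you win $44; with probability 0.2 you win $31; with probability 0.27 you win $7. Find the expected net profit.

26.69

E[payout] = 45·0.28 + 44·0.25 + 31·0.2 + 7·0.27
 = 12.6 + 11 + 6.2 + 1.89
 = 31.69
Net = 31.69 - 5 = 26.69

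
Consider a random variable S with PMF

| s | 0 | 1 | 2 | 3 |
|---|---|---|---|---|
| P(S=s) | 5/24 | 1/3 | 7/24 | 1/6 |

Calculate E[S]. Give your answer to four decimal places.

E[S] = Σ s·P(S=s)
 = 0·5/24 + 1·1/3 + 2·7/24 + 3·1/6
 = 0 + 1/3 + 7/12 + 1/2
 = 17/12

1.4167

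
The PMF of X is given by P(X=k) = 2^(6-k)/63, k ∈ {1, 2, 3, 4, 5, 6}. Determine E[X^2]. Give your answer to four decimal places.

E[X^2] = Σ x^2·P(X=x)
 = 1·32/63 + 4·16/63 + 9·8/63 + 16·4/63 + 25·2/63 + 36·1/63
 = 32/63 + 64/63 + 8/7 + 64/63 + 50/63 + 4/7
 = 106/21

5.0476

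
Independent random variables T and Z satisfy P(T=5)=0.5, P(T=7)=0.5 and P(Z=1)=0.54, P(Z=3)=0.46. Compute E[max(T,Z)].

6

E[max(T,Z)] = Σ_t Σ_z max(t,z) · P(T=t)P(Z=z)
 = 5·0.27 + 5·0.23 + 7·0.27 + 7·0.23
 = 1.35 + 1.15 + 1.89 + 1.61
 = 6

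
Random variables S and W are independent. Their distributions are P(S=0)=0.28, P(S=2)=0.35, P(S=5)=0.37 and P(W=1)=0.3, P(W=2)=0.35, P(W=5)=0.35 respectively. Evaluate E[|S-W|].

E[|S-W|] = Σ_s Σ_w |s-w| · P(S=s)P(W=w)
 = 1·0.084 + 2·0.098 + 5·0.098 + 1·0.105 + 0·0.1225 + 3·0.1225 + 4·0.111 + 3·0.1295 + 0·0.1295
 = 0.084 + 0.196 + 0.49 + 0.105 + 0 + 0.3675 + 0.444 + 0.3885 + 0
 = 2.075

2.075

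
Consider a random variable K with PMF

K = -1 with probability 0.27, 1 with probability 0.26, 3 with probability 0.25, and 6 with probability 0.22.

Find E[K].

E[K] = Σ k·P(K=k)
 = (-1)·0.27 + 1·0.26 + 3·0.25 + 6·0.22
 = (-0.27) + 0.26 + 0.75 + 1.32
 = 2.06

2.06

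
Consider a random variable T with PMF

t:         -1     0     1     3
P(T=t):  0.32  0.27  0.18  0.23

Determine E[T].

E[T] = Σ t·P(T=t)
 = (-1)·0.32 + 0·0.27 + 1·0.18 + 3·0.23
 = (-0.32) + 0 + 0.18 + 0.69
 = 0.55

0.55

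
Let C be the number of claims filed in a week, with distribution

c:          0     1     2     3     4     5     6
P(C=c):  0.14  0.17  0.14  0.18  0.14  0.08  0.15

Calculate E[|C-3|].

E[|C-3|] = Σ |c-3|·P(C=c)
 = 3·0.14 + 2·0.17 + 1·0.14 + 0·0.18 + 1·0.14 + 2·0.08 + 3·0.15
 = 0.42 + 0.34 + 0.14 + 0 + 0.14 + 0.16 + 0.45
 = 1.65

1.65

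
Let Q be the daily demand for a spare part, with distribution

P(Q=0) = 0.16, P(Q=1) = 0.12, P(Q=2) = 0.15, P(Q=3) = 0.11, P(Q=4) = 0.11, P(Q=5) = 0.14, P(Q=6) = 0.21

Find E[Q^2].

E[Q^2] = Σ q^2·P(Q=q)
 = 0·0.16 + 1·0.12 + 4·0.15 + 9·0.11 + 16·0.11 + 25·0.14 + 36·0.21
 = 0 + 0.12 + 0.6 + 0.99 + 1.76 + 3.5 + 7.56
 = 14.53

14.53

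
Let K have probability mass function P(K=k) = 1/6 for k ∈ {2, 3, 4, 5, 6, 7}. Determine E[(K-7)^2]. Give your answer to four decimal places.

E[(K-7)^2] = Σ (k-7)^2·P(K=k)
 = 25·1/6 + 16·1/6 + 9·1/6 + 4·1/6 + 1·1/6 + 0·1/6
 = 25/6 + 8/3 + 3/2 + 2/3 + 1/6 + 0
 = 55/6

9.1667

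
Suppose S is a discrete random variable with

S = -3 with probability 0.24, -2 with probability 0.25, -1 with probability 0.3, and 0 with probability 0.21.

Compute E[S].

-1.52

E[S] = Σ s·P(S=s)
 = (-3)·0.24 + (-2)·0.25 + (-1)·0.3 + 0·0.21
 = (-0.72) + (-0.5) + (-0.3) + 0
 = -1.52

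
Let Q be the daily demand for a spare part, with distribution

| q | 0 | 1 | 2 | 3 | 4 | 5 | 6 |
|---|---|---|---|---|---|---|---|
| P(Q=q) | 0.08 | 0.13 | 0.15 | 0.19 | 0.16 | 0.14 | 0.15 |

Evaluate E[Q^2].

E[Q^2] = Σ q^2·P(Q=q)
 = 0·0.08 + 1·0.13 + 4·0.15 + 9·0.19 + 16·0.16 + 25·0.14 + 36·0.15
 = 0 + 0.13 + 0.6 + 1.71 + 2.56 + 3.5 + 5.4
 = 13.9

13.9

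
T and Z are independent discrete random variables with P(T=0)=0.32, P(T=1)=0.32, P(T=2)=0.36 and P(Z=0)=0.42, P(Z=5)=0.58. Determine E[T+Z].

E[T+Z] = Σ_t Σ_z (t+z) · P(T=t)P(Z=z)
 = 0·0.1344 + 5·0.1856 + 1·0.1344 + 6·0.1856 + 2·0.1512 + 7·0.2088
 = 0 + 0.928 + 0.1344 + 1.1136 + 0.3024 + 1.4616
 = 3.94

3.94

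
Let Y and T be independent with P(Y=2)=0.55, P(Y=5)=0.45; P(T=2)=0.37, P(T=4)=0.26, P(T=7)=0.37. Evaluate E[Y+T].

E[Y+T] = Σ_y Σ_t (y+t) · P(Y=y)P(T=t)
 = 4·0.2035 + 6·0.143 + 9·0.2035 + 7·0.1665 + 9·0.117 + 12·0.1665
 = 0.814 + 0.858 + 1.8315 + 1.1655 + 1.053 + 1.998
 = 7.72

7.72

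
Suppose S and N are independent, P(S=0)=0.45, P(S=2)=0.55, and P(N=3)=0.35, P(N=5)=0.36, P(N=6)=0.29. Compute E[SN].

E[SN] = Σ_s Σ_n sn · P(S=s)P(N=n)
 = 0·0.1575 + 0·0.162 + 0·0.1305 + 6·0.1925 + 10·0.198 + 12·0.1595
 = 0 + 0 + 0 + 1.155 + 1.98 + 1.914
 = 5.049

5.049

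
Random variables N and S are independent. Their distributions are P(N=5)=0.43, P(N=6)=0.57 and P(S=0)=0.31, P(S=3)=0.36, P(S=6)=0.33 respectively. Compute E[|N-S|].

E[|N-S|] = Σ_n Σ_s |n-s| · P(N=n)P(S=s)
 = 5·0.1333 + 2·0.1548 + 1·0.1419 + 6·0.1767 + 3·0.2052 + 0·0.1881
 = 0.6665 + 0.3096 + 0.1419 + 1.0602 + 0.6156 + 0
 = 2.7938

2.7938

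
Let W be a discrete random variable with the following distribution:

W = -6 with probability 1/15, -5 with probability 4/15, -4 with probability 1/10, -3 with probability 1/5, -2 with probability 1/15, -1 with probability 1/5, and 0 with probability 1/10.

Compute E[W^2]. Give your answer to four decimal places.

12.9333

E[W^2] = Σ w^2·P(W=w)
 = 36·1/15 + 25·4/15 + 16·1/10 + 9·1/5 + 4·1/15 + 1·1/5 + 0·1/10
 = 12/5 + 20/3 + 8/5 + 9/5 + 4/15 + 1/5 + 0
 = 194/15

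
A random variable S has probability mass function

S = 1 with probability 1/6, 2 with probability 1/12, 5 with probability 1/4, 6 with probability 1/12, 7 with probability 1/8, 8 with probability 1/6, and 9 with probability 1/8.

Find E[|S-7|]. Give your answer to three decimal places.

2.417

E[|S-7|] = Σ |s-7|·P(S=s)
 = 6·1/6 + 5·1/12 + 2·1/4 + 1·1/12 + 0·1/8 + 1·1/6 + 2·1/8
 = 1 + 5/12 + 1/2 + 1/12 + 0 + 1/6 + 1/4
 = 29/12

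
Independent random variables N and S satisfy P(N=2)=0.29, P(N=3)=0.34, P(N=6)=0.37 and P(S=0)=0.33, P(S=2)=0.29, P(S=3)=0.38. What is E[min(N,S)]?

E[min(N,S)] = Σ_n Σ_s min(n,s) · P(N=n)P(S=s)
 = 0·0.0957 + 2·0.0841 + 2·0.1102 + 0·0.1122 + 2·0.0986 + 3·0.1292 + 0·0.1221 + 2·0.1073 + 3·0.1406
 = 0 + 0.1682 + 0.2204 + 0 + 0.1972 + 0.3876 + 0 + 0.2146 + 0.4218
 = 1.6098

1.6098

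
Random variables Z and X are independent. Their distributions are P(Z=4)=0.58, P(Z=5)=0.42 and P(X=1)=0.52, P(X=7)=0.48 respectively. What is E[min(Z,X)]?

E[min(Z,X)] = Σ_z Σ_x min(z,x) · P(Z=z)P(X=x)
 = 1·0.3016 + 4·0.2784 + 1·0.2184 + 5·0.2016
 = 0.3016 + 1.1136 + 0.2184 + 1.008
 = 2.6416

2.6416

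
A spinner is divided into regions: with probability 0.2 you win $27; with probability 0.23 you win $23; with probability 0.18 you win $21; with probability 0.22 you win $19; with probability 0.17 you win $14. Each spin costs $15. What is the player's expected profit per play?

6.03

E[payout] = 27·0.2 + 23·0.23 + 21·0.18 + 19·0.22 + 14·0.17
 = 5.4 + 5.29 + 3.78 + 4.18 + 2.38
 = 21.03
Net = 21.03 - 15 = 6.03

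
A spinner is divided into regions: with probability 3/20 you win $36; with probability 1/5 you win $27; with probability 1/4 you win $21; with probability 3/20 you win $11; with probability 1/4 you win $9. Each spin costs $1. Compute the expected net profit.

E[payout] = 36·3/20 + 27·1/5 + 21·1/4 + 11·3/20 + 9·1/4
 = 27/5 + 27/5 + 21/4 + 33/20 + 9/4
 = 399/20
Net = 399/20 - 1 = 379/20

18.95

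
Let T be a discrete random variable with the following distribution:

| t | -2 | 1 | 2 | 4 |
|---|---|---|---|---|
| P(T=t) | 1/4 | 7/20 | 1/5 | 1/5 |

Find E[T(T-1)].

4.3

E[T(T-1)] = Σ t(t-1)·P(T=t)
 = 6·1/4 + 0·7/20 + 2·1/5 + 12·1/5
 = 3/2 + 0 + 2/5 + 12/5
 = 43/10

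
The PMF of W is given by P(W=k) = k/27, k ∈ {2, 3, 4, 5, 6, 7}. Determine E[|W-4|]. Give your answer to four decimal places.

E[|W-4|] = Σ |w-4|·P(W=w)
 = 2·2/27 + 1·1/9 + 0·4/27 + 1·5/27 + 2·2/9 + 3·7/27
 = 4/27 + 1/9 + 0 + 5/27 + 4/9 + 7/9
 = 5/3

1.6667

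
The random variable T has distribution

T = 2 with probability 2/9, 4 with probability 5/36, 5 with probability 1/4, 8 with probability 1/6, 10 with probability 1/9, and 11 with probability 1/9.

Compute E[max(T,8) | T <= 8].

8

P(T <= 8) = 2/9 + 5/36 + 1/4 + 1/6 = 7/9.
E[max(T,8) | T <= 8] = [8·2/9 + 8·5/36 + 8·1/4 + 8·1/6] / (7/9)
 = 56/9 / (7/9)
 = 8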